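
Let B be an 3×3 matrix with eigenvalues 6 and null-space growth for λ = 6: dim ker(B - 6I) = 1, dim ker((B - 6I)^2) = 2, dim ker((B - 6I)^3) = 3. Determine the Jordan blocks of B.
Jordan blocks: (6, 3)

λ = 6: successive nullity increments [1, 1, 1] count blocks of size ≥ k; block sizes are [3].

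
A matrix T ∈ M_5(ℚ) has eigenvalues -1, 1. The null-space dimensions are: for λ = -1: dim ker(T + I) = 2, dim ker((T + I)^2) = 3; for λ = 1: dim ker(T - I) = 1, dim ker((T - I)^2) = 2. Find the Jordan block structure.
Jordan blocks: (-1, 2), (-1, 1), (1, 2)

λ = -1: successive nullity increments [2, 1] count blocks of size ≥ k; block sizes are [2, 1].
λ = 1: successive nullity increments [1, 1] count blocks of size ≥ k; block sizes are [2].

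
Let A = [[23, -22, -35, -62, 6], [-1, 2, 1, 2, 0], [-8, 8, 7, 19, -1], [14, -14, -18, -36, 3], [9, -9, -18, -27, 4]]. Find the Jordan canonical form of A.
J = [[-4, 0, 0, 0, 0], [0, 1, 1, 0, 0], [0, 0, 1, 1, 0], [0, 0, 0, 1, 0], [0, 0, 0, 0, 1]]

The characteristic polynomial is det(xI - A) = (x - 1)^4(x + 4), so the eigenvalues are -4 (algebraic multiplicity 1), 1 (algebraic multiplicity 4).

For λ = -4: algebraic multiplicity 1 gives one 1×1 block.

For λ = 1: rank(A - I) = 3, rank((A - I)^2) = 2, rank((A - I)^3) = 1. The eigenspace has dimension 5 - 3 = 2, so there are 2 Jordan blocks; the rank sequence gives block sizes [3, 1].

Assembling the blocks gives the Jordan form J above.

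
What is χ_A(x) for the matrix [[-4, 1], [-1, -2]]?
χ_A(x) = (x + 3)^2

xI - A = [[x + 4, -1], [1, x + 2]].

Expanding det(xI - A) along the first row:
det(xI - A) = + (x + 4)·det([[x + 2]]) - (-1)·det([[1]]).

Evaluating gives χ_A(x) = x^2 + 6x + 9 = (x + 3)^2.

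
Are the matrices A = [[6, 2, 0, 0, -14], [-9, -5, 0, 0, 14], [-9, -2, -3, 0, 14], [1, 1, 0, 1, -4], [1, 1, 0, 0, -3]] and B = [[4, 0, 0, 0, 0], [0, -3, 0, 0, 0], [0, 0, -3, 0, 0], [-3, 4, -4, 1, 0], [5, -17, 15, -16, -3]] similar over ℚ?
Yes.

Two matrices over a field are similar if and only if they have the same invariant factors.

Both A and B have characteristic polynomial (x - 4)(x - 1)(x + 3)^3 and minimal polynomial (x - 4)(x - 1)(x + 3)^2. Computing further, both have invariant factors x + 3, (x - 4)(x - 1)(x + 3)^2. Hence A and B are similar.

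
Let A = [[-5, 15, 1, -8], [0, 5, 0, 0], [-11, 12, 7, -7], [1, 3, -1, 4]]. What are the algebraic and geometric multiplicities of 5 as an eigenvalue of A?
algebraic multiplicity 3, geometric multiplicity 2

The characteristic polynomial is (x - 5)^3(x + 4), so the factor x - 5 appears with exponent 3: the algebraic multiplicity is 3.

rank(A - 5I) = 2, so the eigenspace has dimension 4 - 2 = 2: the geometric multiplicity is 2.

Since 2 < 3, A is not diagonalizable.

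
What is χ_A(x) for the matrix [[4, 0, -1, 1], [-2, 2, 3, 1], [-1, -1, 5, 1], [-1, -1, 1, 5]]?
χ_A(x) = (x - 4)^4

xI - A = [[x - 4, 0, 1, -1], [2, x - 2, -3, -1], [1, 1, x - 5, -1], [1, 1, -1, x - 5]].

Expanding det(xI - A) along the first row:
det(xI - A) = + (x - 4)·det([[x - 2, -3, -1], [1, x - 5, -1], [1, -1, x - 5]]) - (0)·det([[2, -3, -1], [1, x - 5, -1], [1, -1, x - 5]]) + (1)·det([[2, x - 2, -1], [1, 1, -1], [1, 1, x - 5]]) - (-1)·det([[2, x - 2, -3], [1, 1, x - 5], [1, 1, -1]]).

Evaluating gives χ_A(x) = x^4 - 16x^3 + 96x^2 - 256x + 256 = (x - 4)^4.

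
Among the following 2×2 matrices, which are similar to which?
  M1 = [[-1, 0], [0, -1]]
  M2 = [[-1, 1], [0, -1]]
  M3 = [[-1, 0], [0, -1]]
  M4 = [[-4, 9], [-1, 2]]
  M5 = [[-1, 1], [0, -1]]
2 classes: {M1, M3}, {M2, M4, M5}

Characteristic polynomials: χ_{M1} = (x + 1)^2, χ_{M2} = (x + 1)^2, χ_{M3} = (x + 1)^2, χ_{M4} = (x + 1)^2, χ_{M5} = (x + 1)^2.

{M1, M3}: invariant factors x + 1, x + 1.

{M2, M4, M5}: invariant factors (x + 1)^2.

Matrices are similar if and only if their invariant-factor lists agree; the partition into similarity classes is {M1, M3}, {M2, M4, M5}.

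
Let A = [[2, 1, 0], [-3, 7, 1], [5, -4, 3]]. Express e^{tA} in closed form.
A has Jordan form J = [[4, 1, 0], [0, 4, 1], [0, 0, 4]] with A = PJP^{-1}, so e^{tA} = P e^{tJ} P^{-1}.

For a Jordan block J_k(λ), e^{tJ_k(λ)} = e^{λt} · (I + tN + t^2 N^2/2! + ... + t^{k-1} N^{k-1}/(k-1)!) where N is the nilpotent superdiagonal part.

Assembling the blocks and conjugating back gives the entries of e^{tA} as shown above.

e^{tA} = [[(t^2 - 4*t + 2)*e^{4*t}/2, t*(t + 2)*e^{4*t}/2, t^2*e^{4*t}/2], [t*(t - 3)*e^{4*t}, (t^2 + 3*t + 1)*e^{4*t}, t*(t + 1)*e^{4*t}], [t*(10 - 3*t)*e^{4*t}/2, t*(-3*t - 8)*e^{4*t}/2, (-3*t^2/2 - t + 1)*e^{4*t}]]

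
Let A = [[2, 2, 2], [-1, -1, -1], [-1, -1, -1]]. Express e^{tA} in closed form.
e^{tA} = [[2*t + 1, 2*t, 2*t], [-t, 1 - t, -t], [-t, -t, 1 - t]]

A has Jordan form J = [[0, 1, 0], [0, 0, 0], [0, 0, 0]] with A = PJP^{-1}, so e^{tA} = P e^{tJ} P^{-1}.

For a Jordan block J_k(λ), e^{tJ_k(λ)} = e^{λt} · (I + tN + t^2 N^2/2! + ... + t^{k-1} N^{k-1}/(k-1)!) where N is the nilpotent superdiagonal part.

Assembling the blocks and conjugating back gives the entries of e^{tA} as shown above.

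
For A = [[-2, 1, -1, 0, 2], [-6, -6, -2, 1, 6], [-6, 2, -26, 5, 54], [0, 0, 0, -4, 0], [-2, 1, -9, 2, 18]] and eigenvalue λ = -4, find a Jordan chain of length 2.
We seek v_1 ∈ ker((A + 4I)^2) \ ker(A + 4I), then set v_{i+1} = (A + 4I) v_i.

One such chain is v_1 = [[0, 1, 0, 0, 0]]^T, v_2 = [[1, -2, 2, 0, 1]]^T. Check: (A + 4I) v_2 = [[0, 0, 0, 0, 0]]^T = 0.

v_1 = [[0, 1, 0, 0, 0]]^T, v_2 = [[1, -2, 2, 0, 1]]^T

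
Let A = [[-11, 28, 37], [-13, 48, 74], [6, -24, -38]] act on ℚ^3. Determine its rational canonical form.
R = [[0, 0, 16], [1, 0, 16], [0, 1, -1]]

The invariant factors of A (the non-unit diagonal entries of the Smith normal form of xI - A over ℚ[x]) are (x - 4)(x + 1)(x + 4), each dividing the next. The characteristic polynomial is their product, (x - 4)(x + 1)(x + 4).

The rational canonical form is the block-diagonal matrix of companion matrices C(f_i):
R = [[0, 0, 16], [1, 0, 16], [0, 1, -1]].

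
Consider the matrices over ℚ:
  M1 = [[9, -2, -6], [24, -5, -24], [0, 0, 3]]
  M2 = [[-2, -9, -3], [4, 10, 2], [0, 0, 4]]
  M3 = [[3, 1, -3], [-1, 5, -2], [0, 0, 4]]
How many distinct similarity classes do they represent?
Characteristic polynomials: χ_{M1} = (x - 3)^2(x - 1), χ_{M2} = (x - 4)^3, χ_{M3} = (x - 4)^3.

{M1}: invariant factors x - 3, (x - 3)(x - 1).

{M2}: invariant factors x - 4, (x - 4)^2.

{M3}: invariant factors (x - 4)^3.

Matrices are similar if and only if their invariant-factor lists agree; the partition into similarity classes is {M1}, {M2}, {M3}.

3 classes: {M1}, {M2}, {M3}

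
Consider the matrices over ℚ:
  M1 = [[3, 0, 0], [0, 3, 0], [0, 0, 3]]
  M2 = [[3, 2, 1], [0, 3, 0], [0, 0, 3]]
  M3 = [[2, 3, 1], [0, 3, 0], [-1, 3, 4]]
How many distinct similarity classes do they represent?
Characteristic polynomials: χ_{M1} = (x - 3)^3, χ_{M2} = (x - 3)^3, χ_{M3} = (x - 3)^3.

{M1}: invariant factors x - 3, x - 3, x - 3.

{M2, M3}: invariant factors x - 3, (x - 3)^2.

Matrices are similar if and only if their invariant-factor lists agree; the partition into similarity classes is {M1}, {M2, M3}.

2 classes: {M1}, {M2, M3}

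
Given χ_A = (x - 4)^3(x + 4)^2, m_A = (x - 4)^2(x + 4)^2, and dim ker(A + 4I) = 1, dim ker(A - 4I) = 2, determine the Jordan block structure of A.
Jordan blocks: (-4, 2), (4, 2), (4, 1)

λ = -4: algebraic multiplicity 2 (exponent in χ_A), largest block size 2 (exponent in m_A), 1 block (geometric multiplicity). This forces block sizes [2].
λ = 4: algebraic multiplicity 3 (exponent in χ_A), largest block size 2 (exponent in m_A), 2 blocks (geometric multiplicity). These force block sizes [2, 1].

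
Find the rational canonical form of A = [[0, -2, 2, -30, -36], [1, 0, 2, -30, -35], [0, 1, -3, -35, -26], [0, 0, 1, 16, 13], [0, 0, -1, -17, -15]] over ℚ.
R = [[0, 0, 0, 0, -36], [1, 0, 0, 0, -33], [0, 1, 0, 0, 14], [0, 0, 1, 0, 13], [0, 0, 0, 1, -2]]

The invariant factors of A (the non-unit diagonal entries of the Smith normal form of xI - A over ℚ[x]) are (x + 4)(x^2 - x - 3)^2, each dividing the next. The characteristic polynomial is their product, (x + 4)(x^2 - x - 3)^2.

The rational canonical form is the block-diagonal matrix of companion matrices C(f_i):
R = [[0, 0, 0, 0, -36], [1, 0, 0, 0, -33], [0, 1, 0, 0, 14], [0, 0, 1, 0, 13], [0, 0, 0, 1, -2]].

Note the characteristic polynomial does not split into linear factors over ℚ, so A has no Jordan form over ℚ; the rational canonical form exists over any field.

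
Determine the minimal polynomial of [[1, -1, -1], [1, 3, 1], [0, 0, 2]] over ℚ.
The characteristic polynomial factors as (x - 2)^3. The minimal polynomial is ∏(x - λ)^{k_λ} where k_λ is the size of the largest Jordan block at λ.

For λ = 2: rank(A - 2I) = 1, and the largest Jordan block has size 2 (the smallest k with rank((A - 2I)^k) = rank((A - 2I)^(k+1))).

So m_A(x) = (x - 2)^2.

m_A(x) = (x - 2)^2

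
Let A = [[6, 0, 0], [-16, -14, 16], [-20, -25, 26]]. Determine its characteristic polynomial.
χ_A(x) = (x - 6)^3

xI - A = [[x - 6, 0, 0], [16, x + 14, -16], [20, 25, x - 26]].

Expanding det(xI - A) along the first row:
det(xI - A) = + (x - 6)·det([[x + 14, -16], [25, x - 26]]) - (0)·det([[16, -16], [20, x - 26]]) + (0)·det([[16, x + 14], [20, 25]]).

Evaluating gives χ_A(x) = x^3 - 18x^2 + 108x - 216 = (x - 6)^3.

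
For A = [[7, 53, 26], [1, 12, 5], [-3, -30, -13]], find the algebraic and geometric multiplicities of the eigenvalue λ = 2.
algebraic multiplicity 3, geometric multiplicity 1

The characteristic polynomial is (x - 2)^3, so the factor x - 2 appears with exponent 3: the algebraic multiplicity is 3.

rank(A - 2I) = 2, so the eigenspace has dimension 3 - 2 = 1: the geometric multiplicity is 1.

Since 1 < 3, A is not diagonalizable.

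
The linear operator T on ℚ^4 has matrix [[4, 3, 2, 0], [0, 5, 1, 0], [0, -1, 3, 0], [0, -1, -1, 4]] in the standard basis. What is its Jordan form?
The characteristic polynomial is det(xI - A) = (x - 4)^4, so the eigenvalues are 4 (algebraic multiplicity 4).

For λ = 4: rank(A - 4I) = 2, rank((A - 4I)^2) = 1, rank((A - 4I)^3) = 0. The eigenspace has dimension 4 - 2 = 2, so there are 2 Jordan blocks; the rank sequence gives block sizes [3, 1].

Assembling the blocks gives the Jordan form J above.

J = [[4, 1, 0, 0], [0, 4, 1, 0], [0, 0, 4, 0], [0, 0, 0, 4]]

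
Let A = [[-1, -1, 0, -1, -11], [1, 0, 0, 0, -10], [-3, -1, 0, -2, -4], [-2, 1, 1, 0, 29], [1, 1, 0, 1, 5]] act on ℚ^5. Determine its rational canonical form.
R = [[0, 0, 0, 0, -6], [1, 0, 0, 0, -11], [0, 1, 0, 0, 2], [0, 0, 1, 0, 12], [0, 0, 0, 1, 4]]

The invariant factors of A (the non-unit diagonal entries of the Smith normal form of xI - A over ℚ[x]) are (x - 6)(x - 1)(x + 1)^3, each dividing the next. The characteristic polynomial is their product, (x - 6)(x - 1)(x + 1)^3.

The rational canonical form is the block-diagonal matrix of companion matrices C(f_i):
R = [[0, 0, 0, 0, -6], [1, 0, 0, 0, -11], [0, 1, 0, 0, 2], [0, 0, 1, 0, 12], [0, 0, 0, 1, 4]].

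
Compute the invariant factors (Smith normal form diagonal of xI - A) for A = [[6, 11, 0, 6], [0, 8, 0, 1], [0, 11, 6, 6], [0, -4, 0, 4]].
x - 6, (x - 6)^3

The Jordan structure of A has elementary divisors (x - 6)^3, (x - 6). Arranging the block sizes at each eigenvalue in decreasing order and taking row products gives the invariant factors.

Invariant factors (smallest first, each dividing the next): x - 6, (x - 6)^3.

Check: the last factor (x - 6)^3 is the minimal polynomial, and the product (x - 6)^4 is the characteristic polynomial.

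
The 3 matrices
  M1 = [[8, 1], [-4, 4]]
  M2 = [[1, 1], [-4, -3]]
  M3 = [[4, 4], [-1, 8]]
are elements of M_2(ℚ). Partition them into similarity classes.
2 classes: {M1, M3}, {M2}

Characteristic polynomials: χ_{M1} = (x - 6)^2, χ_{M2} = (x + 1)^2, χ_{M3} = (x - 6)^2.

{M1, M3}: invariant factors (x - 6)^2.

{M2}: invariant factors (x + 1)^2.

Matrices are similar if and only if their invariant-factor lists agree; the partition into similarity classes is {M1, M3}, {M2}.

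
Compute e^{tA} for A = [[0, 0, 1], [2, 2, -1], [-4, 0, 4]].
A has Jordan form J = [[2, 1, 0], [0, 2, 0], [0, 0, 2]] with A = PJP^{-1}, so e^{tA} = P e^{tJ} P^{-1}.

For a Jordan block J_k(λ), e^{tJ_k(λ)} = e^{λt} · (I + tN + t^2 N^2/2! + ... + t^{k-1} N^{k-1}/(k-1)!) where N is the nilpotent superdiagonal part.

Assembling the blocks and conjugating back gives the entries of e^{tA} as shown above.

e^{tA} = [[(1 - 2*t)*e^{2*t}, 0, t*e^{2*t}], [2*t*e^{2*t}, e^{2*t}, -t*e^{2*t}], [-4*t*e^{2*t}, 0, (2*t + 1)*e^{2*t}]]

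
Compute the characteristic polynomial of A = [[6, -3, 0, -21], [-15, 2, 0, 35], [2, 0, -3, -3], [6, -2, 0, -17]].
xI - A = [[x - 6, 3, 0, 21], [15, x - 2, 0, -35], [-2, 0, x + 3, 3], [-6, 2, 0, x + 17]].

Expanding det(xI - A) along the first row:
det(xI - A) = + (x - 6)·det([[x - 2, 0, -35], [0, x + 3, 3], [2, 0, x + 17]]) - (3)·det([[15, 0, -35], [-2, x + 3, 3], [-6, 0, x + 17]]) + (0)·det([[15, x - 2, -35], [-2, 0, 3], [-6, 2, x + 17]]) - (21)·det([[15, x - 2, 0], [-2, 0, x + 3], [-6, 2, 0]]).

Evaluating gives χ_A(x) = x^4 + 12x^3 + 54x^2 + 108x + 81 = (x + 3)^4.

χ_A(x) = (x + 3)^4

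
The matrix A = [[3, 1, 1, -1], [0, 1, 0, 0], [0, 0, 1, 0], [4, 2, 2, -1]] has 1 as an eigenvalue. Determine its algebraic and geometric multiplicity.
The characteristic polynomial is (x - 1)^4, so the factor x - 1 appears with exponent 4: the algebraic multiplicity is 4.

rank(A - I) = 1, so the eigenspace has dimension 4 - 1 = 3: the geometric multiplicity is 3.

Since 3 < 4, A is not diagonalizable.

algebraic multiplicity 4, geometric multiplicity 3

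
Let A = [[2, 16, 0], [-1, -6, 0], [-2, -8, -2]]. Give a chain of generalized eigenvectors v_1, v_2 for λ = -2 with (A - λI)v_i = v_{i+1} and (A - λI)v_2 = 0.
v_1 = [[-3, 1, 0]]^T, v_2 = [[4, -1, -2]]^T

We seek v_1 ∈ ker((A + 2I)^2) \ ker(A + 2I), then set v_{i+1} = (A + 2I) v_i.

One such chain is v_1 = [[-3, 1, 0]]^T, v_2 = [[4, -1, -2]]^T. Check: (A + 2I) v_2 = [[0, 0, 0]]^T = 0.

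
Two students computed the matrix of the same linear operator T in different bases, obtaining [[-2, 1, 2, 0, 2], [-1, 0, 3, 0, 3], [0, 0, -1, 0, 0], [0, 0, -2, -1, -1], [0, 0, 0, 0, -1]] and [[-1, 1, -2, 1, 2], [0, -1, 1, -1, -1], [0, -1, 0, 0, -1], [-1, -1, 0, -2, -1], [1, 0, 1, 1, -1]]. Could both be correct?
Two matrices over a field are similar if and only if they have the same invariant factors.

Both A and B have characteristic polynomial (x + 1)^5 and minimal polynomial (x + 1)^3. Computing further, both have invariant factors (x + 1)^2, (x + 1)^3. Hence A and B are similar.

Yes.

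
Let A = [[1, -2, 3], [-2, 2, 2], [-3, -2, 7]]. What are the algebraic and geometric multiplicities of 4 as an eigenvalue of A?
algebraic multiplicity 2, geometric multiplicity 1

The characteristic polynomial is (x - 4)^2(x - 2), so the factor x - 4 appears with exponent 2: the algebraic multiplicity is 2.

rank(A - 4I) = 2, so the eigenspace has dimension 3 - 2 = 1: the geometric multiplicity is 1.

Since 1 < 2, A is not diagonalizable.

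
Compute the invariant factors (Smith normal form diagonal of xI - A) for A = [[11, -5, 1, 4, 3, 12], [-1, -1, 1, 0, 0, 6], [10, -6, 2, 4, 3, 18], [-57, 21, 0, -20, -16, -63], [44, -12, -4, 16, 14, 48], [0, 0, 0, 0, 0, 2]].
The Jordan structure of A has elementary divisors x^2, (x - 2)^3, (x - 2). Arranging the block sizes at each eigenvalue in decreasing order and taking row products gives the invariant factors.

Invariant factors (smallest first, each dividing the next): x - 2, x^2(x - 2)^3.

Check: the last factor x^2(x - 2)^3 is the minimal polynomial, and the product x^2(x - 2)^4 is the characteristic polynomial.

x - 2, x^2(x - 2)^3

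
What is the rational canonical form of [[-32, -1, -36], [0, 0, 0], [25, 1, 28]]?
The invariant factors of A (the non-unit diagonal entries of the Smith normal form of xI - A over ℚ[x]) are x(x + 2)^2, each dividing the next. The characteristic polynomial is their product, x(x + 2)^2.

The rational canonical form is the block-diagonal matrix of companion matrices C(f_i):
R = [[0, 0, 0], [1, 0, -4], [0, 1, -4]].

R = [[0, 0, 0], [1, 0, -4], [0, 1, -4]]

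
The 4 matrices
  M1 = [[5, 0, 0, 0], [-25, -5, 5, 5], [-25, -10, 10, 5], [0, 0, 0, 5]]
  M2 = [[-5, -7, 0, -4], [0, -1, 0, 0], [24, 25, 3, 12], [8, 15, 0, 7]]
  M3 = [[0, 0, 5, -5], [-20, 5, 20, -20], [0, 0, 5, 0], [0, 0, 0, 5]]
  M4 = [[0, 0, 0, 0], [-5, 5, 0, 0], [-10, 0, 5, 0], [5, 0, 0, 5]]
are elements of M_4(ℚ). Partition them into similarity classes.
2 classes: {M1, M3, M4}, {M2}

Characteristic polynomials: χ_{M1} = x(x - 5)^3, χ_{M2} = (x - 3)^2(x + 1)^2, χ_{M3} = x(x - 5)^3, χ_{M4} = x(x - 5)^3.

{M1, M3, M4}: invariant factors x - 5, x - 5, x(x - 5).

{M2}: invariant factors x - 3, (x - 3)(x + 1)^2.

Matrices are similar if and only if their invariant-factor lists agree; the partition into similarity classes is {M1, M3, M4}, {M2}.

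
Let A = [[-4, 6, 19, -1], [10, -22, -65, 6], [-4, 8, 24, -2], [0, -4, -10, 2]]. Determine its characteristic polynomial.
χ_A(x) = x^4

xI - A = [[x + 4, -6, -19, 1], [-10, x + 22, 65, -6], [4, -8, x - 24, 2], [0, 4, 10, x - 2]].

Expanding det(xI - A) along the first row:
det(xI - A) = + (x + 4)·det([[x + 22, 65, -6], [-8, x - 24, 2], [4, 10, x - 2]]) - (-6)·det([[-10, 65, -6], [4, x - 24, 2], [0, 10, x - 2]]) + (-19)·det([[-10, x + 22, -6], [4, -8, 2], [0, 4, x - 2]]) - (1)·det([[-10, x + 22, 65], [4, -8, x - 24], [0, 4, 10]]).

Evaluating gives χ_A(x) = x^4.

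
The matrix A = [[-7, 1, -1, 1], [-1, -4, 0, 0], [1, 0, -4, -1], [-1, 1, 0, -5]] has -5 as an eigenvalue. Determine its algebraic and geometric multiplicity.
algebraic multiplicity 4, geometric multiplicity 2

The characteristic polynomial is (x + 5)^4, so the factor x + 5 appears with exponent 4: the algebraic multiplicity is 4.

rank(A + 5I) = 2, so the eigenspace has dimension 4 - 2 = 2: the geometric multiplicity is 2.

Since 2 < 4, A is not diagonalizable.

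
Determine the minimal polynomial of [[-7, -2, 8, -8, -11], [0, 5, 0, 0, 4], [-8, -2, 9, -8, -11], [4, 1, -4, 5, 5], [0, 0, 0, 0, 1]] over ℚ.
The characteristic polynomial factors as (x - 5)^2(x - 1)^3. The minimal polynomial is ∏(x - λ)^{k_λ} where k_λ is the size of the largest Jordan block at λ.

For λ = 1: rank(A - I) = 3, and the largest Jordan block has size 2 (the smallest k with rank((A - I)^k) = rank((A - I)^(k+1))).
For λ = 5: rank(A - 5I) = 4, and the largest Jordan block has size 2 (the smallest k with rank((A - 5I)^k) = rank((A - 5I)^(k+1))).

So m_A(x) = (x - 5)^2(x - 1)^2.

m_A(x) = (x - 5)^2(x - 1)^2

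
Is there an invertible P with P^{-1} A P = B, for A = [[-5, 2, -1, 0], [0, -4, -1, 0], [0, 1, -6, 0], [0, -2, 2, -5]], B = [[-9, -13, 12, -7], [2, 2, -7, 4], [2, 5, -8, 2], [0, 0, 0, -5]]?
Yes.

Two matrices over a field are similar if and only if they have the same invariant factors.

Both A and B have characteristic polynomial (x + 5)^4 and minimal polynomial (x + 5)^3. Computing further, both have invariant factors x + 5, (x + 5)^3. Hence A and B are similar.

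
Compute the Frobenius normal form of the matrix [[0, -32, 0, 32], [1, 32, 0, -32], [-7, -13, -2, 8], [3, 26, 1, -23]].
The invariant factors of A (the non-unit diagonal entries of the Smith normal form of xI - A over ℚ[x]) are (x - 4)^2(x - 1)(x + 2), each dividing the next. The characteristic polynomial is their product, (x - 4)^2(x - 1)(x + 2).

The rational canonical form is the block-diagonal matrix of companion matrices C(f_i):
R = [[0, 0, 0, 32], [1, 0, 0, -32], [0, 1, 0, -6], [0, 0, 1, 7]].

R = [[0, 0, 0, 32], [1, 0, 0, -32], [0, 1, 0, -6], [0, 0, 1, 7]]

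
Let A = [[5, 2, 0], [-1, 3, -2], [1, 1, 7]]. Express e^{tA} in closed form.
A has Jordan form J = [[5, 1, 0], [0, 5, 1], [0, 0, 5]] with A = PJP^{-1}, so e^{tA} = P e^{tJ} P^{-1}.

For a Jordan block J_k(λ), e^{tJ_k(λ)} = e^{λt} · (I + tN + t^2 N^2/2! + ... + t^{k-1} N^{k-1}/(k-1)!) where N is the nilpotent superdiagonal part.

Assembling the blocks and conjugating back gives the entries of e^{tA} as shown above.

e^{tA} = [[(1 - t^2)*e^{5*t}, 2*t*(1 - t)*e^{5*t}, -2*t^2*e^{5*t}], [-t*e^{5*t}, (1 - 2*t)*e^{5*t}, -2*t*e^{5*t}], [t*(t + 2)*e^{5*t}/2, t*(t + 1)*e^{5*t}, (t^2 + 2*t + 1)*e^{5*t}]]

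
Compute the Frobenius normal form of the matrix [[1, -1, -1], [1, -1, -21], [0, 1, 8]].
R = [[0, 0, 20], [1, 0, -21], [0, 1, 8]]

The invariant factors of A (the non-unit diagonal entries of the Smith normal form of xI - A over ℚ[x]) are (x - 4)(x^2 - 4x + 5), each dividing the next. The characteristic polynomial is their product, (x - 4)(x^2 - 4x + 5).

The rational canonical form is the block-diagonal matrix of companion matrices C(f_i):
R = [[0, 0, 20], [1, 0, -21], [0, 1, 8]].

Note the characteristic polynomial does not split into linear factors over ℚ, so A has no Jordan form over ℚ; the rational canonical form exists over any field.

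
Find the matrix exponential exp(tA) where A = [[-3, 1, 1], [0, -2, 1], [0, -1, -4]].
A has Jordan form J = [[-3, 1, 0], [0, -3, 0], [0, 0, -3]] with A = PJP^{-1}, so e^{tA} = P e^{tJ} P^{-1}.

For a Jordan block J_k(λ), e^{tJ_k(λ)} = e^{λt} · (I + tN + t^2 N^2/2! + ... + t^{k-1} N^{k-1}/(k-1)!) where N is the nilpotent superdiagonal part.

Assembling the blocks and conjugating back gives the entries of e^{tA} as shown above.

e^{tA} = [[e^{-3*t}, t*e^{-3*t}, t*e^{-3*t}], [0, (t + 1)*e^{-3*t}, t*e^{-3*t}], [0, -t*e^{-3*t}, (1 - t)*e^{-3*t}]]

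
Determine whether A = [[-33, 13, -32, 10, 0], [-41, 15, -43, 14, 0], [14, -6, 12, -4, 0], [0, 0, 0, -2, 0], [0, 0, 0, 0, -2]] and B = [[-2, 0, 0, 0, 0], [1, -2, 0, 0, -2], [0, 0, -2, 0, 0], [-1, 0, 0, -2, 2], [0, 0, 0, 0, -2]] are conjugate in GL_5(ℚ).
Both have characteristic polynomial (x + 2)^5, but the minimal polynomial of A is (x + 2)^3 while the minimal polynomial of B is (x + 2)^2. The minimal polynomial is a similarity invariant, so A and B are not similar.

No.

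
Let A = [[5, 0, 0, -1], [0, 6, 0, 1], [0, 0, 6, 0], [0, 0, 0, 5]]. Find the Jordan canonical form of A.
J = [[5, 1, 0, 0], [0, 5, 0, 0], [0, 0, 6, 0], [0, 0, 0, 6]]

The characteristic polynomial is det(xI - A) = (x - 6)^2(x - 5)^2, so the eigenvalues are 5 (algebraic multiplicity 2), 6 (algebraic multiplicity 2).

For λ = 5: rank(A - 5I) = 3, rank((A - 5I)^2) = 2. The eigenspace has dimension 4 - 3 = 1, so there is 1 Jordan block; the rank sequence gives block sizes [2].

For λ = 6: rank(A - 6I) = 2. The eigenspace has dimension 4 - 2 = 2, so there are 2 Jordan blocks; the rank sequence gives block sizes [1, 1].

Assembling the blocks gives the Jordan form J above.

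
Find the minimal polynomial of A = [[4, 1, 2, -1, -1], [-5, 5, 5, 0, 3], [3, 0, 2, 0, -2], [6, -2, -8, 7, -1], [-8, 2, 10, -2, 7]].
m_A(x) = (x - 5)^3

The characteristic polynomial factors as (x - 5)^5. The minimal polynomial is ∏(x - λ)^{k_λ} where k_λ is the size of the largest Jordan block at λ.

For λ = 5: rank(A - 5I) = 3, and the largest Jordan block has size 3 (the smallest k with rank((A - 5I)^k) = rank((A - 5I)^(k+1))).

So m_A(x) = (x - 5)^3.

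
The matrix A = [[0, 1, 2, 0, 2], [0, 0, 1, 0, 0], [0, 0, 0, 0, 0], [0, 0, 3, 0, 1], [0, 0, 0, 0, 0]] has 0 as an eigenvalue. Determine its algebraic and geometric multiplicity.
algebraic multiplicity 5, geometric multiplicity 2

The characteristic polynomial is x^5, so the factor x appears with exponent 5: the algebraic multiplicity is 5.

rank(A) = 3, so the eigenspace has dimension 5 - 3 = 2: the geometric multiplicity is 2.

Since 2 < 5, A is not diagonalizable.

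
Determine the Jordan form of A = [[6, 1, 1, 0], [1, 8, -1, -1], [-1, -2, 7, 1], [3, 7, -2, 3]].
The characteristic polynomial is det(xI - A) = (x - 6)^4, so the eigenvalues are 6 (algebraic multiplicity 4).

For λ = 6: rank(A - 6I) = 2, rank((A - 6I)^2) = 0. The eigenspace has dimension 4 - 2 = 2, so there are 2 Jordan blocks; the rank sequence gives block sizes [2, 2].

Assembling the blocks gives the Jordan form J above.

J = [[6, 1, 0, 0], [0, 6, 0, 0], [0, 0, 6, 1], [0, 0, 0, 6]]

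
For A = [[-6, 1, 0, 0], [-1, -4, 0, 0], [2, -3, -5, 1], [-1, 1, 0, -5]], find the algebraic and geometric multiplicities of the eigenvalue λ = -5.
The characteristic polynomial is (x + 5)^4, so the factor x + 5 appears with exponent 4: the algebraic multiplicity is 4.

rank(A + 5I) = 2, so the eigenspace has dimension 4 - 2 = 2: the geometric multiplicity is 2.

Since 2 < 4, A is not diagonalizable.

algebraic multiplicity 4, geometric multiplicity 2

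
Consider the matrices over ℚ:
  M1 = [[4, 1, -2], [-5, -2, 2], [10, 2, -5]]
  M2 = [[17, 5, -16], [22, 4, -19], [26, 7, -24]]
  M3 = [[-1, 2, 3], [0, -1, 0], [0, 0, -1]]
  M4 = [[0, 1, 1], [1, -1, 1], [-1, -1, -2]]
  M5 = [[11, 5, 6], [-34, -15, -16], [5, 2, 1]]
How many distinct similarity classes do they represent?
2 classes: {M1, M3}, {M2, M4, M5}

Characteristic polynomials: χ_{M1} = (x + 1)^3, χ_{M2} = (x + 1)^3, χ_{M3} = (x + 1)^3, χ_{M4} = (x + 1)^3, χ_{M5} = (x + 1)^3.

{M1, M3}: invariant factors x + 1, (x + 1)^2.

{M2, M4, M5}: invariant factors (x + 1)^3.

Matrices are similar if and only if their invariant-factor lists agree; the partition into similarity classes is {M1, M3}, {M2, M4, M5}.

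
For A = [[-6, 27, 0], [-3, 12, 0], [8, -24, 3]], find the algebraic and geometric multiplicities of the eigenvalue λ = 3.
algebraic multiplicity 3, geometric multiplicity 2

The characteristic polynomial is (x - 3)^3, so the factor x - 3 appears with exponent 3: the algebraic multiplicity is 3.

rank(A - 3I) = 1, so the eigenspace has dimension 3 - 1 = 2: the geometric multiplicity is 2.

Since 2 < 3, A is not diagonalizable.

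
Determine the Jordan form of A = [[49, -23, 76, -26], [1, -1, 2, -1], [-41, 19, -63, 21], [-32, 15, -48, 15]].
J = [[-1, 1, 0, 0], [0, -1, 1, 0], [0, 0, -1, 0], [0, 0, 0, 3]]

The characteristic polynomial is det(xI - A) = (x - 3)(x + 1)^3, so the eigenvalues are -1 (algebraic multiplicity 3), 3 (algebraic multiplicity 1).

For λ = -1: rank(A + I) = 3, rank((A + I)^2) = 2, rank((A + I)^3) = 1. The eigenspace has dimension 4 - 3 = 1, so there is 1 Jordan block; the rank sequence gives block sizes [3].

For λ = 3: algebraic multiplicity 1 gives one 1×1 block.

Assembling the blocks gives the Jordan form J above.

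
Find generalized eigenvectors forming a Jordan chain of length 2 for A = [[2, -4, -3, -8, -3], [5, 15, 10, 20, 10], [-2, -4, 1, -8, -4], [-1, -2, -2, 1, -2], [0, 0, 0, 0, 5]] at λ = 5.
v_1 = [[1, -1, 1, 0, 0]]^T, v_2 = [[-2, 5, -2, -1, 0]]^T

We seek v_1 ∈ ker((A - 5I)^2) \ ker(A - 5I), then set v_{i+1} = (A - 5I) v_i.

One such chain is v_1 = [[1, -1, 1, 0, 0]]^T, v_2 = [[-2, 5, -2, -1, 0]]^T. Check: (A - 5I) v_2 = [[0, 0, 0, 0, 0]]^T = 0.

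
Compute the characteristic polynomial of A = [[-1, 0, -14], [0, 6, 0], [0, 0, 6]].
xI - A = [[x + 1, 0, 14], [0, x - 6, 0], [0, 0, x - 6]].

Expanding det(xI - A) along the first row:
det(xI - A) = + (x + 1)·det([[x - 6, 0], [0, x - 6]]) - (0)·det([[0, 0], [0, x - 6]]) + (14)·det([[0, x - 6], [0, 0]]).

Evaluating gives χ_A(x) = x^3 - 11x^2 + 24x + 36 = (x - 6)^2(x + 1).

χ_A(x) = (x - 6)^2(x + 1)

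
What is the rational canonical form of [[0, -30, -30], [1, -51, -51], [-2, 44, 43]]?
R = [[0, 0, -30], [1, 0, -21], [0, 1, -8]]

The invariant factors of A (the non-unit diagonal entries of the Smith normal form of xI - A over ℚ[x]) are (x + 5)(x^2 + 3x + 6), each dividing the next. The characteristic polynomial is their product, (x + 5)(x^2 + 3x + 6).

The rational canonical form is the block-diagonal matrix of companion matrices C(f_i):
R = [[0, 0, -30], [1, 0, -21], [0, 1, -8]].

Note the characteristic polynomial does not split into linear factors over ℚ, so A has no Jordan form over ℚ; the rational canonical form exists over any field.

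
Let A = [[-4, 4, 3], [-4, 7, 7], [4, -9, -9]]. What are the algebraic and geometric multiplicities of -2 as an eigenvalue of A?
algebraic multiplicity 3, geometric multiplicity 1

The characteristic polynomial is (x + 2)^3, so the factor x + 2 appears with exponent 3: the algebraic multiplicity is 3.

rank(A + 2I) = 2, so the eigenspace has dimension 3 - 2 = 1: the geometric multiplicity is 1.

Since 1 < 3, A is not diagonalizable.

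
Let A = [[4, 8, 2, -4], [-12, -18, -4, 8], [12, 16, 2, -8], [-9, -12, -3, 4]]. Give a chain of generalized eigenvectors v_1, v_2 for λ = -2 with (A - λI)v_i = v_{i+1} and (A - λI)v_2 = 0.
We seek v_1 ∈ ker((A + 2I)^2) \ ker(A + 2I), then set v_{i+1} = (A + 2I) v_i.

One such chain is v_1 = [[-1, 3, -4, 2]]^T, v_2 = [[2, -4, 4, -3]]^T. Check: (A + 2I) v_2 = [[0, 0, 0, 0]]^T = 0.

v_1 = [[-1, 3, -4, 2]]^T, v_2 = [[2, -4, 4, -3]]^T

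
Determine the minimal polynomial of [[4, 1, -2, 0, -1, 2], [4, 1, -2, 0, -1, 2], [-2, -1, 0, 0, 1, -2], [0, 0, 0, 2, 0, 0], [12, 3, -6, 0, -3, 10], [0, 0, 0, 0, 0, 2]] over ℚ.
m_A(x) = x^2(x - 2)

The characteristic polynomial factors as x^3(x - 2)^3. The minimal polynomial is ∏(x - λ)^{k_λ} where k_λ is the size of the largest Jordan block at λ.

For λ = 0: rank(A) = 4, and the largest Jordan block has size 2 (the smallest k with rank(A^k) = rank(A^(k+1))).
For λ = 2: rank(A - 2I) = 3, and the largest Jordan block has size 1 (the smallest k with rank((A - 2I)^k) = rank((A - 2I)^(k+1))).

So m_A(x) = x^2(x - 2).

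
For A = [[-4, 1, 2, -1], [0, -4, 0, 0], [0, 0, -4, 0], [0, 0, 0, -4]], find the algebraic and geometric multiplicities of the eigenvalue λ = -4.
algebraic multiplicity 4, geometric multiplicity 3

The characteristic polynomial is (x + 4)^4, so the factor x + 4 appears with exponent 4: the algebraic multiplicity is 4.

rank(A + 4I) = 1, so the eigenspace has dimension 4 - 1 = 3: the geometric multiplicity is 3.

Since 3 < 4, A is not diagonalizable.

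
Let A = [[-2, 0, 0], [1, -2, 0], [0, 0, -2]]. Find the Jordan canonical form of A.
J = [[-2, 1, 0], [0, -2, 0], [0, 0, -2]]

The characteristic polynomial is det(xI - A) = (x + 2)^3, so the eigenvalues are -2 (algebraic multiplicity 3).

For λ = -2: rank(A + 2I) = 1, rank((A + 2I)^2) = 0. The eigenspace has dimension 3 - 1 = 2, so there are 2 Jordan blocks; the rank sequence gives block sizes [2, 1].

Assembling the blocks gives the Jordan form J above.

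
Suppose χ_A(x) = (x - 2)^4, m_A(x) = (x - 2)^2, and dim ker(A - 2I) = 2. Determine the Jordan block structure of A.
λ = 2: algebraic multiplicity 4 (exponent in χ_A), largest block size 2 (exponent in m_A), 2 blocks (geometric multiplicity). These force block sizes [2, 2].

Jordan blocks: (2, 2), (2, 2)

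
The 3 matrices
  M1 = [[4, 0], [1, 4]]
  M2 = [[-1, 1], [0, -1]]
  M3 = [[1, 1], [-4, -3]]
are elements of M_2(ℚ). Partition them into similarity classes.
2 classes: {M1}, {M2, M3}

Characteristic polynomials: χ_{M1} = (x - 4)^2, χ_{M2} = (x + 1)^2, χ_{M3} = (x + 1)^2.

{M1}: invariant factors (x - 4)^2.

{M2, M3}: invariant factors (x + 1)^2.

Matrices are similar if and only if their invariant-factor lists agree; the partition into similarity classes is {M1}, {M2, M3}.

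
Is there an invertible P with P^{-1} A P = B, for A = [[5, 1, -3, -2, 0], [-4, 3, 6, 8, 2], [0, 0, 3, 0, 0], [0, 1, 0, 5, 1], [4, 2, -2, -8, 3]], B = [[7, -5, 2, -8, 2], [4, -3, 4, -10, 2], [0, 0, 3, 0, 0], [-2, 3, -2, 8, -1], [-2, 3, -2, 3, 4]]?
Yes.

Two matrices over a field are similar if and only if they have the same invariant factors.

Both A and B have characteristic polynomial (x - 5)^2(x - 3)^3 and minimal polynomial (x - 5)^2(x - 3)^2. Computing further, both have invariant factors x - 3, (x - 5)^2(x - 3)^2. Hence A and B are similar.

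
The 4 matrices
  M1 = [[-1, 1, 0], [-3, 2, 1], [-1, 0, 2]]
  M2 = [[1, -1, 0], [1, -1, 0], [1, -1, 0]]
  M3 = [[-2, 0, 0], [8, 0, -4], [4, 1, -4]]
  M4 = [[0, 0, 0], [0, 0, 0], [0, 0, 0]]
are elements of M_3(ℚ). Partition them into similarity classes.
Characteristic polynomials: χ_{M1} = (x - 1)^3, χ_{M2} = x^3, χ_{M3} = (x + 2)^3, χ_{M4} = x^3.

{M1}: invariant factors (x - 1)^3.

{M2}: invariant factors x, x^2.

{M3}: invariant factors x + 2, (x + 2)^2.

{M4}: invariant factors x, x, x.

Matrices are similar if and only if their invariant-factor lists agree; the partition into similarity classes is {M1}, {M2}, {M3}, {M4}.

4 classes: {M1}, {M2}, {M3}, {M4}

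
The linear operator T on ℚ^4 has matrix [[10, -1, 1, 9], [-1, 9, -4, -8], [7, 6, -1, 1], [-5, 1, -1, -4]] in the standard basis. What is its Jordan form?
J = [[2, 1, 0, 0], [0, 2, 0, 0], [0, 0, 5, 1], [0, 0, 0, 5]]

The characteristic polynomial is det(xI - A) = (x - 5)^2(x - 2)^2, so the eigenvalues are 2 (algebraic multiplicity 2), 5 (algebraic multiplicity 2).

For λ = 2: rank(A - 2I) = 3, rank((A - 2I)^2) = 2. The eigenspace has dimension 4 - 3 = 1, so there is 1 Jordan block; the rank sequence gives block sizes [2].

For λ = 5: rank(A - 5I) = 3, rank((A - 5I)^2) = 2. The eigenspace has dimension 4 - 3 = 1, so there is 1 Jordan block; the rank sequence gives block sizes [2].

Assembling the blocks gives the Jordan form J above.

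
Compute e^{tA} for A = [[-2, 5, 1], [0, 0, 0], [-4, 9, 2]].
e^{tA} = [[1 - 2*t, t*(10 - t)/2, t], [0, 1, 0], [-4*t, t*(9 - t), 2*t + 1]]

A has Jordan form J = [[0, 1, 0], [0, 0, 1], [0, 0, 0]] with A = PJP^{-1}, so e^{tA} = P e^{tJ} P^{-1}.

For a Jordan block J_k(λ), e^{tJ_k(λ)} = e^{λt} · (I + tN + t^2 N^2/2! + ... + t^{k-1} N^{k-1}/(k-1)!) where N is the nilpotent superdiagonal part.

Assembling the blocks and conjugating back gives the entries of e^{tA} as shown above.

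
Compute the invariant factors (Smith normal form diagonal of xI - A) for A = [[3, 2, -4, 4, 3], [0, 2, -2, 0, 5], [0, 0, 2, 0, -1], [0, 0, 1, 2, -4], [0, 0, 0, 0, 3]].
The Jordan structure of A has elementary divisors (x - 2)^2, (x - 2), (x - 3)^2. Arranging the block sizes at each eigenvalue in decreasing order and taking row products gives the invariant factors.

Invariant factors (smallest first, each dividing the next): x - 2, (x - 3)^2(x - 2)^2.

Check: the last factor (x - 3)^2(x - 2)^2 is the minimal polynomial, and the product (x - 3)^2(x - 2)^3 is the characteristic polynomial.

x - 2, (x - 3)^2(x - 2)^2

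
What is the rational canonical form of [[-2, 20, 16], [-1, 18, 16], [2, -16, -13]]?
R = [[0, 0, 16], [1, 0, 0], [0, 1, 3]]

The invariant factors of A (the non-unit diagonal entries of the Smith normal form of xI - A over ℚ[x]) are (x - 4)(x^2 + x + 4), each dividing the next. The characteristic polynomial is their product, (x - 4)(x^2 + x + 4).

The rational canonical form is the block-diagonal matrix of companion matrices C(f_i):
R = [[0, 0, 16], [1, 0, 0], [0, 1, 3]].

Note the characteristic polynomial does not split into linear factors over ℚ, so A has no Jordan form over ℚ; the rational canonical form exists over any field.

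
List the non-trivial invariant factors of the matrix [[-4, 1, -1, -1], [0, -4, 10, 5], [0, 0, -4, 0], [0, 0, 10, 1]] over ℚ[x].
x + 4, (x - 1)(x + 4)^2

The Jordan structure of A has elementary divisors (x + 4)^2, (x + 4), (x - 1). Arranging the block sizes at each eigenvalue in decreasing order and taking row products gives the invariant factors.

Invariant factors (smallest first, each dividing the next): x + 4, (x - 1)(x + 4)^2.

Check: the last factor (x - 1)(x + 4)^2 is the minimal polynomial, and the product (x - 1)(x + 4)^3 is the characteristic polynomial.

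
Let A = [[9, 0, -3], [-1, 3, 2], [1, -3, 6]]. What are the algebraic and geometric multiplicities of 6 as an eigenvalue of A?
The characteristic polynomial is (x - 6)^3, so the factor x - 6 appears with exponent 3: the algebraic multiplicity is 3.

rank(A - 6I) = 2, so the eigenspace has dimension 3 - 2 = 1: the geometric multiplicity is 1.

Since 1 < 3, A is not diagonalizable.

algebraic multiplicity 3, geometric multiplicity 1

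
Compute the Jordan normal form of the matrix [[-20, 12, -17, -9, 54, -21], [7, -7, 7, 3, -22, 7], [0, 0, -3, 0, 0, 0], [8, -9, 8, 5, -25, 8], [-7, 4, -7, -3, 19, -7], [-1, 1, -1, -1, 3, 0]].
J = [[-3, 1, 0, 0, 0, 0], [0, -3, 0, 0, 0, 0], [0, 0, -3, 0, 0, 0], [0, 0, 0, 1, 1, 0], [0, 0, 0, 0, 1, 0], [0, 0, 0, 0, 0, 1]]

The characteristic polynomial is det(xI - A) = (x - 1)^3(x + 3)^3, so the eigenvalues are -3 (algebraic multiplicity 3), 1 (algebraic multiplicity 3).

For λ = -3: rank(A + 3I) = 4, rank((A + 3I)^2) = 3. The eigenspace has dimension 6 - 4 = 2, so there are 2 Jordan blocks; the rank sequence gives block sizes [2, 1].

For λ = 1: rank(A - I) = 4, rank((A - I)^2) = 3. The eigenspace has dimension 6 - 4 = 2, so there are 2 Jordan blocks; the rank sequence gives block sizes [2, 1].

Assembling the blocks gives the Jordan form J above.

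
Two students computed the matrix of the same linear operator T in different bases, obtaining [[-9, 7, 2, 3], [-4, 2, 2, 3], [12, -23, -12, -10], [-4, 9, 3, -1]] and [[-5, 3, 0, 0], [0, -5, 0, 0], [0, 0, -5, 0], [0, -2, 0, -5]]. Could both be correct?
Both have characteristic polynomial (x + 5)^4, but the minimal polynomial of A is (x + 5)^3 while the minimal polynomial of B is (x + 5)^2. The minimal polynomial is a similarity invariant, so A and B are not similar.

No.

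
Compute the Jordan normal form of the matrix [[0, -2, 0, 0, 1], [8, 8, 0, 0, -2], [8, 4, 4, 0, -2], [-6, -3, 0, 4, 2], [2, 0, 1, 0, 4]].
J = [[4, 1, 0, 0, 0], [0, 4, 1, 0, 0], [0, 0, 4, 0, 0], [0, 0, 0, 4, 1], [0, 0, 0, 0, 4]]

The characteristic polynomial is det(xI - A) = (x - 4)^5, so the eigenvalues are 4 (algebraic multiplicity 5).

For λ = 4: rank(A - 4I) = 3, rank((A - 4I)^2) = 1, rank((A - 4I)^3) = 0. The eigenspace has dimension 5 - 3 = 2, so there are 2 Jordan blocks; the rank sequence gives block sizes [3, 2].

Assembling the blocks gives the Jordan form J above.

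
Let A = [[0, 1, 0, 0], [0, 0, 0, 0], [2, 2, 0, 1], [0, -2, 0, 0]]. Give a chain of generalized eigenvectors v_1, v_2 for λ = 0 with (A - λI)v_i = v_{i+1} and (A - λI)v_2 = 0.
v_1 = [[0, 1, 0, 0]]^T, v_2 = [[1, 0, 2, -2]]^T

We seek v_1 ∈ ker(A^2) \ ker(A), then set v_{i+1} = A v_i.

One such chain is v_1 = [[0, 1, 0, 0]]^T, v_2 = [[1, 0, 2, -2]]^T. Check: A v_2 = [[0, 0, 0, 0]]^T = 0.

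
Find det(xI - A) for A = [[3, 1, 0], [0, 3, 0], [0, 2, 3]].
xI - A = [[x - 3, -1, 0], [0, x - 3, 0], [0, -2, x - 3]].

Expanding det(xI - A) along the first row:
det(xI - A) = + (x - 3)·det([[x - 3, 0], [-2, x - 3]]) - (-1)·det([[0, 0], [0, x - 3]]) + (0)·det([[0, x - 3], [0, -2]]).

Evaluating gives χ_A(x) = x^3 - 9x^2 + 27x - 27 = (x - 3)^3.

χ_A(x) = (x - 3)^3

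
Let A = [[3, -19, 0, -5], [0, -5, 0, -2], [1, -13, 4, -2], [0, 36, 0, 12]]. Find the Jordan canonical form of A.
J = [[3, 1, 0, 0], [0, 3, 0, 0], [0, 0, 4, 1], [0, 0, 0, 4]]

The characteristic polynomial is det(xI - A) = (x - 4)^2(x - 3)^2, so the eigenvalues are 3 (algebraic multiplicity 2), 4 (algebraic multiplicity 2).

For λ = 3: rank(A - 3I) = 3, rank((A - 3I)^2) = 2. The eigenspace has dimension 4 - 3 = 1, so there is 1 Jordan block; the rank sequence gives block sizes [2].

For λ = 4: rank(A - 4I) = 3, rank((A - 4I)^2) = 2. The eigenspace has dimension 4 - 3 = 1, so there is 1 Jordan block; the rank sequence gives block sizes [2].

Assembling the blocks gives the Jordan form J above.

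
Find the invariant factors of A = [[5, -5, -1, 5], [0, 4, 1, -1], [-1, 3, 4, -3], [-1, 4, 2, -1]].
x - 3, (x - 3)^3

The Jordan structure of A has elementary divisors (x - 3)^3, (x - 3). Arranging the block sizes at each eigenvalue in decreasing order and taking row products gives the invariant factors.

Invariant factors (smallest first, each dividing the next): x - 3, (x - 3)^3.

Check: the last factor (x - 3)^3 is the minimal polynomial, and the product (x - 3)^4 is the characteristic polynomial.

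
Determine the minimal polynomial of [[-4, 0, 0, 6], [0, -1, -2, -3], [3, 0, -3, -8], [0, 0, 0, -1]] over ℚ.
The characteristic polynomial factors as (x + 1)^2(x + 3)(x + 4). The minimal polynomial is ∏(x - λ)^{k_λ} where k_λ is the size of the largest Jordan block at λ.

For λ = -4: rank(A + 4I) = 3, and the largest Jordan block has size 1 (the smallest k with rank((A + 4I)^k) = rank((A + 4I)^(k+1))).
For λ = -3: rank(A + 3I) = 3, and the largest Jordan block has size 1 (the smallest k with rank((A + 3I)^k) = rank((A + 3I)^(k+1))).
For λ = -1: rank(A + I) = 3, and the largest Jordan block has size 2 (the smallest k with rank((A + I)^k) = rank((A + I)^(k+1))).

So m_A(x) = (x + 1)^2(x + 3)(x + 4).

m_A(x) = (x + 1)^2(x + 3)(x + 4)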